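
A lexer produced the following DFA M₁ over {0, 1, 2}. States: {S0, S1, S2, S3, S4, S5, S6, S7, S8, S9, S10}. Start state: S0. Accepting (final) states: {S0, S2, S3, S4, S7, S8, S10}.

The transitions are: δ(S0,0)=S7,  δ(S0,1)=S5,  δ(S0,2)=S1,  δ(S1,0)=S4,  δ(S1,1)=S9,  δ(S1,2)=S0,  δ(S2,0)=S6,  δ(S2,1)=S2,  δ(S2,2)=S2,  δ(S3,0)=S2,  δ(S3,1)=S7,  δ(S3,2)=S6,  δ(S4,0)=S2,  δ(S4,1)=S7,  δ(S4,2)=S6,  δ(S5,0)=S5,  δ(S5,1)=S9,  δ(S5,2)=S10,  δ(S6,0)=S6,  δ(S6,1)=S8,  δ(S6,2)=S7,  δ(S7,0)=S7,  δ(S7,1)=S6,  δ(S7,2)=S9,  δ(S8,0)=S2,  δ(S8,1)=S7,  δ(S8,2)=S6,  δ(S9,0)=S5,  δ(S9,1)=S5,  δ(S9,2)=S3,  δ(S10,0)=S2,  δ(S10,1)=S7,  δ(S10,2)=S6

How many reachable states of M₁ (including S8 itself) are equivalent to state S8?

Every state is reachable, so we keep all 11.
Initial partition by acceptance: {S0,S2,S3,S4,S7,S8,S10} | {S1,S5,S6,S9}.
Split {S0,S2,S3,S4,S7,S8,S10} by δ(·,0) → {S0,S3,S4,S7,S8,S10} and {S2}.
Split {S0,S3,S4,S7,S8,S10} by δ(·,0) → {S3,S4,S8,S10} and {S0,S7}.
On input 0, block {S1,S5,S6,S9} splits into {S5,S6,S9} and {S1}.
Split {S5,S6,S9} by δ(·,1) → {S5,S9} and {S6}.
Refine {S0,S7} on symbol 1: members go to different blocks, giving {S0} and {S7}.
The partition is now stable with 7 blocks: {S3,S4,S8,S10} | {S5,S9} | {S2} | {S0} | {S1} | {S6} | {S7}.
The equivalence class containing S8 is {S3,S4,S8,S10}, of size 4.

4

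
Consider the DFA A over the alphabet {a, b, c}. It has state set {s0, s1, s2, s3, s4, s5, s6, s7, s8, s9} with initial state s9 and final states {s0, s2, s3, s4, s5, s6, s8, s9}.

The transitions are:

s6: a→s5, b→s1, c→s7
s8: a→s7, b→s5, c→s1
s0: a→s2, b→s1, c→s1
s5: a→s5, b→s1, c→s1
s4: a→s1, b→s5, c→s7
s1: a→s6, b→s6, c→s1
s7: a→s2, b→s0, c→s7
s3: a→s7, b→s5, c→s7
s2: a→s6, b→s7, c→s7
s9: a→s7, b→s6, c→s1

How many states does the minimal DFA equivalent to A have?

Reachable states from the start: {s0,s1,s2,s5,s6,s7,s9}. Unreachable: {s3,s4,s8} — drop them.
Start with accepting vs non-accepting: {s0,s2,s5,s6,s9} | {s1,s7}.
Refine {s0,s2,s5,s6,s9} on symbol a: members go to different blocks, giving {s0,s2,s5,s6} and {s9}.
No further refinement is possible. Final partition (3 blocks): {s0,s2,s5,s6} | {s1,s7} | {s9}.

3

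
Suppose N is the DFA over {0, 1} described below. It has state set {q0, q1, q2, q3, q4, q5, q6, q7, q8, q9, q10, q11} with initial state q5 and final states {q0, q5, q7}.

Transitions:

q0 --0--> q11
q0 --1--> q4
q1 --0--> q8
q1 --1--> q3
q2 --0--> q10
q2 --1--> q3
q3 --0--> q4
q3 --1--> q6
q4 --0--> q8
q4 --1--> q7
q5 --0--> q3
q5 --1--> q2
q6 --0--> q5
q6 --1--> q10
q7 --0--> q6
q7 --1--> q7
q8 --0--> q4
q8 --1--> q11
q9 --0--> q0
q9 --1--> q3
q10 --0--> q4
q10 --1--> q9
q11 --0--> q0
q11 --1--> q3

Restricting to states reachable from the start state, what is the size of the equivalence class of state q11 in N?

2

States {q1} cannot be reached from the start state, so discard them.
P0 = {q0,q5,q7} | {q2,q3,q4,q6,q8,q9,q10,q11}.
Refine {q0,q5,q7} on symbol 1: members go to different blocks, giving {q0,q5} and {q7}.
Refine {q2,q3,q4,q6,q8,q9,q10,q11} on symbol 0: members go to different blocks, giving {q2,q3,q4,q8,q10} and {q6,q9,q11}.
Split {q0,q5} by δ(·,0) → {q0} and {q5}.
Split {q2,q3,q4,q8,q10} by δ(·,1) → {q3,q8,q10} and {q2} and {q4}.
Split {q6,q9,q11} by δ(·,0) → {q9,q11} and {q6}.
On input 1, block {q3,q8,q10} splits into {q8,q10} and {q3}.
The partition is now stable with 9 blocks: {q0} | {q8,q10} | {q7} | {q9,q11} | {q5} | {q2} | {q4} | {q6} | {q3}.
The equivalence class containing q11 is {q9,q11}, of size 2.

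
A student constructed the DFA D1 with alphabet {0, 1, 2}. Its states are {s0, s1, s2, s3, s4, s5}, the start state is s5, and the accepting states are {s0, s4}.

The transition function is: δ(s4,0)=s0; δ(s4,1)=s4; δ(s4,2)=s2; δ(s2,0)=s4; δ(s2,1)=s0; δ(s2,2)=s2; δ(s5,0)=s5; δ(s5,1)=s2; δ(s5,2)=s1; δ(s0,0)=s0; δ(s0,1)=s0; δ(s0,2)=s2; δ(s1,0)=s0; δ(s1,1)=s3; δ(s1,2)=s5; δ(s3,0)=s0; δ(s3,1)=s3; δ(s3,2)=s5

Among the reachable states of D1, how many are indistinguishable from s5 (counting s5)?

1

Start with accepting vs non-accepting: {s0,s4} | {s1,s2,s3,s5}.
Refine {s1,s2,s3,s5} on symbol 0: members go to different blocks, giving {s1,s2,s3} and {s5}.
Split {s1,s2,s3} by δ(·,1) → {s1,s3} and {s2}.
Stable partition: {s0,s4} | {s1,s3} | {s5} | {s2} — 4 equivalence classes.
The equivalence class containing s5 is {s5}, of size 1.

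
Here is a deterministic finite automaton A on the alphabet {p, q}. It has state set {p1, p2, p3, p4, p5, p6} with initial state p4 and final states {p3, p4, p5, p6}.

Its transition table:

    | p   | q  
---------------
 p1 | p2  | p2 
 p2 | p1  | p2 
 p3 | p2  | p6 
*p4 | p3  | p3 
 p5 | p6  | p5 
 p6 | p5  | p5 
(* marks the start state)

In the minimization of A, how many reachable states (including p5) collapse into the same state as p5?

2

Start with accepting vs non-accepting: {p3,p4,p5,p6} | {p1,p2}.
Refine {p3,p4,p5,p6} on symbol p: members go to different blocks, giving {p4,p5,p6} and {p3}.
Split {p4,p5,p6} by δ(·,p) → {p5,p6} and {p4}.
Stable partition: {p5,p6} | {p1,p2} | {p3} | {p4} — 4 equivalence classes.
State p5 belongs to the block {p5,p6}, which has 2 states.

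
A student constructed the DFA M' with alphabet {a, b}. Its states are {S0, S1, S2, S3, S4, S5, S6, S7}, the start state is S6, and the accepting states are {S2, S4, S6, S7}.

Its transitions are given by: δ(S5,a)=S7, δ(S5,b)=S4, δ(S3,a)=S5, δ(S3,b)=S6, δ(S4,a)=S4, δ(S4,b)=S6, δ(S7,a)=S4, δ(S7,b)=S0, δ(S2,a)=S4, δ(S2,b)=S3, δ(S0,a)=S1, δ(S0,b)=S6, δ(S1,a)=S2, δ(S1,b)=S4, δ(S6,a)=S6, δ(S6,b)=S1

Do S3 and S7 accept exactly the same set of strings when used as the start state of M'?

No

Every state is reachable, so we keep all 8.
Initial partition by acceptance: {S2,S4,S6,S7} | {S0,S1,S3,S5}.
On input b, block {S2,S4,S6,S7} splits into {S2,S6,S7} and {S4}.
Refine {S2,S6,S7} on symbol a: members go to different blocks, giving {S2,S7} and {S6}.
Refine {S0,S1,S3,S5} on symbol a: members go to different blocks, giving {S0,S3} and {S1,S5}.
No further refinement is possible. Final partition (5 blocks): {S2,S7} | {S0,S3} | {S4} | {S6} | {S1,S5}.
S3 and S7 end up in different blocks, so they are distinguishable. For instance, the string 'ε' is accepted from only S7.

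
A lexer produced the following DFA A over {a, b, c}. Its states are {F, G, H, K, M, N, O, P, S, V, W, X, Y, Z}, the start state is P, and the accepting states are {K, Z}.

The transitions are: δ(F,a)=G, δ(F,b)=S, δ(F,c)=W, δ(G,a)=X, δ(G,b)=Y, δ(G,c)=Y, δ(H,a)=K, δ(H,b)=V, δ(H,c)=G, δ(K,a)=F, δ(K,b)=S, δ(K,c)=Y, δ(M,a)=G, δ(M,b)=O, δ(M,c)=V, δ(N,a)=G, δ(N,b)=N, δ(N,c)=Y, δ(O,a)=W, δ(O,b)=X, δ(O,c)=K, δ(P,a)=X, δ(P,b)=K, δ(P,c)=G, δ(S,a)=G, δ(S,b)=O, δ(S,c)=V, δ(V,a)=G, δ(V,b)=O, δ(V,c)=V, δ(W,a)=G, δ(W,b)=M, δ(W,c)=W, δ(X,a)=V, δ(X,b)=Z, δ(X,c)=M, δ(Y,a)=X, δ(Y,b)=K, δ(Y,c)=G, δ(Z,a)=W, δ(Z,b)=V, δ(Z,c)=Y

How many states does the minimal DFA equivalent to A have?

First remove the unreachable states {H,N}; 12 states remain.
Start with accepting vs non-accepting: {K,Z} | {F,G,M,O,P,S,V,W,X,Y}.
Refine {F,G,M,O,P,S,V,W,X,Y} on symbol b: members go to different blocks, giving {F,G,M,O,S,V,W} and {P,X,Y}.
Refine {F,G,M,O,S,V,W} on symbol a: members go to different blocks, giving {F,M,O,S,V,W} and {G}.
On input a, block {F,M,O,S,V,W} splits into {F,M,S,V,W} and {O}.
On input b, block {F,M,S,V,W} splits into {M,S,V} and {F,W}.
Split {P,X,Y} by δ(·,a) → {P,Y} and {X}.
No further refinement is possible. Final partition (7 blocks): {K,Z} | {M,S,V} | {P,Y} | {G} | {O} | {F,W} | {X}.

7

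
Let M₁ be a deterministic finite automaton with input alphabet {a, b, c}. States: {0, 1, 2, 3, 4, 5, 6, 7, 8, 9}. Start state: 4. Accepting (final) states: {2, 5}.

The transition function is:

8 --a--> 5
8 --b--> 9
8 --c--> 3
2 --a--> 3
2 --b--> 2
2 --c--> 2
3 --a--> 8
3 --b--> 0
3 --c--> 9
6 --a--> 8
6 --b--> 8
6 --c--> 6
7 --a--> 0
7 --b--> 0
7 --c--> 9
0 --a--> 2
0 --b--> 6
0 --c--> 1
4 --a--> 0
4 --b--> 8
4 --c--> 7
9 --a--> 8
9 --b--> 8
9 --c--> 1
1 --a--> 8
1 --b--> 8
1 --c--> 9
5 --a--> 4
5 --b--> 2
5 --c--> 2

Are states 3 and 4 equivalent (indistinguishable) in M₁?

Yes

Start with accepting vs non-accepting: {2,5} | {0,1,3,4,6,7,8,9}.
Refine {0,1,3,4,6,7,8,9} on symbol a: members go to different blocks, giving {1,3,4,6,7,9} and {0,8}.
Stable partition: {2,5} | {1,3,4,6,7,9} | {0,8} — 3 equivalence classes.
3 and 4 lie in the same block of the stable partition, so they are equivalent — no string distinguishes them.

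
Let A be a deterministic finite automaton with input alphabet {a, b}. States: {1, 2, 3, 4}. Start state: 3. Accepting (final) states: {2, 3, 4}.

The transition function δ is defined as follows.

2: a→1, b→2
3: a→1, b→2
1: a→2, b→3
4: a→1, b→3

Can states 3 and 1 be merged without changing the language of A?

No

Reachable states from the start: {1,2,3}. Unreachable: {4} — drop them.
Start with accepting vs non-accepting: {2,3} | {1}.
Stable partition: {2,3} | {1} — 2 equivalence classes.
3 and 1 end up in different blocks, so they are distinguishable. For instance, the string 'ε' is accepted from only 3.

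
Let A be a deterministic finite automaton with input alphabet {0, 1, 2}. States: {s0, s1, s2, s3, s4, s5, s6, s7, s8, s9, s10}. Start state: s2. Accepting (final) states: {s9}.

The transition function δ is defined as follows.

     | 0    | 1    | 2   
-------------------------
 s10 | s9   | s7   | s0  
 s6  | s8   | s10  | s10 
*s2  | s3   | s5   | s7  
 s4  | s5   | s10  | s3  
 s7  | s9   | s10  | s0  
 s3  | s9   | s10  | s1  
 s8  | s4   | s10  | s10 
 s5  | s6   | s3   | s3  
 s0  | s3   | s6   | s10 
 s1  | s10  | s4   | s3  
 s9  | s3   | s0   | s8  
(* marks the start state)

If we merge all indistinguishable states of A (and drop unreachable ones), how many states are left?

Every state is reachable, so we keep all 11.
Start with accepting vs non-accepting: {s9} | {s0,s1,s2,s3,s4,s5,s6,s7,s8,s10}.
Refine {s0,s1,s2,s3,s4,s5,s6,s7,s8,s10} on symbol 0: members go to different blocks, giving {s0,s1,s2,s4,s5,s6,s8} and {s3,s7,s10}.
Refine {s0,s1,s2,s4,s5,s6,s8} on symbol 0: members go to different blocks, giving {s4,s5,s6,s8} and {s0,s1,s2}.
Stable partition: {s9} | {s4,s5,s6,s8} | {s3,s7,s10} | {s0,s1,s2} — 4 equivalence classes.

4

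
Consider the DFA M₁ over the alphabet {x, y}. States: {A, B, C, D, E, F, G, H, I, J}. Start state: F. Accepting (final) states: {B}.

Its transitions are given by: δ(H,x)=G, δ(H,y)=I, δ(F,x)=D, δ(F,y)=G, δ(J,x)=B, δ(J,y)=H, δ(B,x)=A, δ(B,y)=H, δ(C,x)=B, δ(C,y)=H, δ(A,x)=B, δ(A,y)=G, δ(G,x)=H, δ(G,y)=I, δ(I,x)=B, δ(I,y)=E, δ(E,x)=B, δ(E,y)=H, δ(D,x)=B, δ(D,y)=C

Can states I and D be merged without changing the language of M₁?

Reachable states from the start: {A,B,C,D,E,F,G,H,I}. Unreachable: {J} — drop them.
Initial partition by acceptance: {B} | {A,C,D,E,F,G,H,I}.
Split {A,C,D,E,F,G,H,I} by δ(·,x) → {A,C,D,E,I} and {F,G,H}.
Refine {A,C,D,E,I} on symbol y: members go to different blocks, giving {A,C,E} and {D,I}.
On input x, block {F,G,H} splits into {G,H} and {F}.
The partition is now stable with 5 blocks: {B} | {A,C,E} | {G,H} | {D,I} | {F}.
I and D lie in the same block of the stable partition, so they are equivalent — no string distinguishes them.

Yes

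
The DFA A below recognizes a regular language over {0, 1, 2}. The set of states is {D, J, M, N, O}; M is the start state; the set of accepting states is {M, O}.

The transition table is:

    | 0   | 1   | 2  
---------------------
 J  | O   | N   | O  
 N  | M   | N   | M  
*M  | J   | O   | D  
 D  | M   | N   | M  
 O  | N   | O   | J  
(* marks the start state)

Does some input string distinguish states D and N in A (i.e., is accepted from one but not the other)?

Every state is reachable, so we keep all 5.
Initial partition by acceptance: {M,O} | {D,J,N}.
Stable partition: {M,O} | {D,J,N} — 2 equivalence classes.
D and N lie in the same block of the stable partition, so they are equivalent — no string distinguishes them.

No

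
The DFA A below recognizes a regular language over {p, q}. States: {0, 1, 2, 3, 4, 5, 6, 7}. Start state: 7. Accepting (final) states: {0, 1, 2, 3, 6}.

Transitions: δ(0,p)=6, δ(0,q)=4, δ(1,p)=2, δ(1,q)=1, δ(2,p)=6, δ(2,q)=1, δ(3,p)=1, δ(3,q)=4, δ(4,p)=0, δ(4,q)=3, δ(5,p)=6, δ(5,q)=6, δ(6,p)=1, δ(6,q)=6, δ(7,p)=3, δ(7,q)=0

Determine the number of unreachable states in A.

1

Starting at 7 and following transitions, the reachable set is {0, 1, 2, 3, 4, 6, 7}. That leaves 5 unreachable — 1 in total.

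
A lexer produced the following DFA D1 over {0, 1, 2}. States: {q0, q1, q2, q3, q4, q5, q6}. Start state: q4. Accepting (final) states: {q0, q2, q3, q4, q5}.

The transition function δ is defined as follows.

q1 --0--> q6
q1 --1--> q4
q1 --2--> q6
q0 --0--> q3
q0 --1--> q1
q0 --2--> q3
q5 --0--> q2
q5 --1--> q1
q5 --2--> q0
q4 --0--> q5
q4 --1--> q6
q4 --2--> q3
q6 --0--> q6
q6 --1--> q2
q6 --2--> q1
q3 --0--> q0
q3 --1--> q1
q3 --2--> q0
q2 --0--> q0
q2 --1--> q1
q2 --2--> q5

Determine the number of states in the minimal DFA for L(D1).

2

P0 = {q0,q2,q3,q4,q5} | {q1,q6}.
The partition is now stable with 2 blocks: {q0,q2,q3,q4,q5} | {q1,q6}.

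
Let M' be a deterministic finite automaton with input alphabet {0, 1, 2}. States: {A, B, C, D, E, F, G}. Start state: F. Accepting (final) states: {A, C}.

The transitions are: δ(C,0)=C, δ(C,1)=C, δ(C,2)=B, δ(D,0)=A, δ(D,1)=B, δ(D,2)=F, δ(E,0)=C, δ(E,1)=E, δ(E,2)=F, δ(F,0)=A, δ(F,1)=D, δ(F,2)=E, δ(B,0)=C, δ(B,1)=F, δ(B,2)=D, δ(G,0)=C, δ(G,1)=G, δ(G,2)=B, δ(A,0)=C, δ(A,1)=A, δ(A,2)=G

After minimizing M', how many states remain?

2

All states are reachable from the start state.
Initial partition by acceptance: {A,C} | {B,D,E,F,G}.
No further refinement is possible. Final partition (2 blocks): {A,C} | {B,D,E,F,G}.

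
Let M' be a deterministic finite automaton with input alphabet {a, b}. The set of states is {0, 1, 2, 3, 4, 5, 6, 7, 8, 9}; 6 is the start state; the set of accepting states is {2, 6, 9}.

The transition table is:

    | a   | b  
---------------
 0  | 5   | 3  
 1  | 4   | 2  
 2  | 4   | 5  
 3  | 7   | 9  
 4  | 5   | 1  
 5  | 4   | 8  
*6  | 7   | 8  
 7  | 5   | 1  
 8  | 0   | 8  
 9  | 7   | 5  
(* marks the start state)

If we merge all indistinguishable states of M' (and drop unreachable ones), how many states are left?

4

All states are reachable from the start state.
Initial partition by acceptance: {2,6,9} | {0,1,3,4,5,7,8}.
Refine {0,1,3,4,5,7,8} on symbol b: members go to different blocks, giving {0,4,5,7,8} and {1,3}.
On input b, block {0,4,5,7,8} splits into {0,4,7} and {5,8}.
No further refinement is possible. Final partition (4 blocks): {2,6,9} | {0,4,7} | {1,3} | {5,8}.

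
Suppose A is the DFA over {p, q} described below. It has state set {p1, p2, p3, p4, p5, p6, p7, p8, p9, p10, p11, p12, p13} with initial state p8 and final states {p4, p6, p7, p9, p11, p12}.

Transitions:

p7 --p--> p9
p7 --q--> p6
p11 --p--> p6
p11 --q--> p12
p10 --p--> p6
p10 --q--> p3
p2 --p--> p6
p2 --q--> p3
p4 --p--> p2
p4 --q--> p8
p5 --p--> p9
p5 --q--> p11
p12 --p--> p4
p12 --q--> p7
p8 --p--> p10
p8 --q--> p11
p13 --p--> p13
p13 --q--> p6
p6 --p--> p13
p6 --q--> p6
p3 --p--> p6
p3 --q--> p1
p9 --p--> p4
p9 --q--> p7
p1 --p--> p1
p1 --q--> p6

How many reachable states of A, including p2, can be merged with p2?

2

First remove the unreachable states {p5}; 12 states remain.
Initial partition by acceptance: {p4,p6,p7,p9,p11,p12} | {p1,p2,p3,p8,p10,p13}.
On input p, block {p4,p6,p7,p9,p11,p12} splits into {p7,p9,p11,p12} and {p4,p6}.
Split {p7,p9,p11,p12} by δ(·,p) → {p9,p11,p12} and {p7}.
On input q, block {p9,p11,p12} splits into {p9,p12} and {p11}.
On input p, block {p1,p2,p3,p8,p10,p13} splits into {p1,p8,p13} and {p2,p3,p10}.
Split {p1,p8,p13} by δ(·,p) → {p1,p13} and {p8}.
Refine {p4,p6} on symbol p: members go to different blocks, giving {p4} and {p6}.
Refine {p2,p3,p10} on symbol q: members go to different blocks, giving {p2,p10} and {p3}.
The partition is now stable with 9 blocks: {p9,p12} | {p1,p13} | {p4} | {p7} | {p11} | {p2,p10} | {p8} | {p6} | {p3}.
State p2 belongs to the block {p2,p10}, which has 2 states.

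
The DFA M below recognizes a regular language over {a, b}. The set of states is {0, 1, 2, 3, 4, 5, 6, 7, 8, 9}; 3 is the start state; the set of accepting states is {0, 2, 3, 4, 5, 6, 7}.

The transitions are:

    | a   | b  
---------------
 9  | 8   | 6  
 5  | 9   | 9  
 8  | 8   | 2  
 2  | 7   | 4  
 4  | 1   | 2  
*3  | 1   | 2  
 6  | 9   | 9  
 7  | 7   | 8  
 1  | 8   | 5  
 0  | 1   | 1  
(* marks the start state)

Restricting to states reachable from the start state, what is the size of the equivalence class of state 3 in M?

States {0} cannot be reached from the start state, so discard them.
Start with accepting vs non-accepting: {2,3,4,5,6,7} | {1,8,9}.
Refine {2,3,4,5,6,7} on symbol a: members go to different blocks, giving {3,4,5,6} and {2,7}.
On input b, block {3,4,5,6} splits into {3,4} and {5,6}.
On input b, block {1,8,9} splits into {1,9} and {8}.
Refine {2,7} on symbol b: members go to different blocks, giving {2} and {7}.
The partition is now stable with 6 blocks: {3,4} | {1,9} | {2} | {5,6} | {8} | {7}.
The equivalence class containing 3 is {3,4}, of size 2.

2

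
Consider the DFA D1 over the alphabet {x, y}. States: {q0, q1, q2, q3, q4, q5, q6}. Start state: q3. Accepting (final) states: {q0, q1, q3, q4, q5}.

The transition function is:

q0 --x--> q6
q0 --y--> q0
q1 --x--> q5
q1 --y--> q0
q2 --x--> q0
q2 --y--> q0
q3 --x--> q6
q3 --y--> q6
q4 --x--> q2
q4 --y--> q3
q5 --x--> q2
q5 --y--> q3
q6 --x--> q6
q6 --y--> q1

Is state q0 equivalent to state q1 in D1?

Reachable states from the start: {q0,q1,q2,q3,q5,q6}. Unreachable: {q4} — drop them.
P0 = {q0,q1,q3,q5} | {q2,q6}.
Refine {q0,q1,q3,q5} on symbol x: members go to different blocks, giving {q0,q3,q5} and {q1}.
Split {q0,q3,q5} by δ(·,y) → {q0,q5} and {q3}.
On input y, block {q0,q5} splits into {q0} and {q5}.
On input x, block {q2,q6} splits into {q2} and {q6}.
The partition is now stable with 6 blocks: {q0} | {q2} | {q1} | {q3} | {q5} | {q6}.
q0 and q1 end up in different blocks, so they are distinguishable. For instance, the string 'x' is accepted from only q1.

No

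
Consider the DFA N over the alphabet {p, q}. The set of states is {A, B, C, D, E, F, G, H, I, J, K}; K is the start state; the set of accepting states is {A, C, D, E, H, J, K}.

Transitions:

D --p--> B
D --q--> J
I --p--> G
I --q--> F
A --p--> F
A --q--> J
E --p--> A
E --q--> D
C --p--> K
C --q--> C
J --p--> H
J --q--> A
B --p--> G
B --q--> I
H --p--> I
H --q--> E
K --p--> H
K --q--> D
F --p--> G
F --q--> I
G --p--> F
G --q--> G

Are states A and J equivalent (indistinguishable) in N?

No

First remove the unreachable states {C}; 10 states remain.
P0 = {A,D,E,H,J,K} | {B,F,G,I}.
Split {A,D,E,H,J,K} by δ(·,p) → {A,D,H} and {E,J,K}.
No further refinement is possible. Final partition (3 blocks): {A,D,H} | {B,F,G,I} | {E,J,K}.
A and J end up in different blocks, so they are distinguishable. For instance, the string 'p' is accepted from only J.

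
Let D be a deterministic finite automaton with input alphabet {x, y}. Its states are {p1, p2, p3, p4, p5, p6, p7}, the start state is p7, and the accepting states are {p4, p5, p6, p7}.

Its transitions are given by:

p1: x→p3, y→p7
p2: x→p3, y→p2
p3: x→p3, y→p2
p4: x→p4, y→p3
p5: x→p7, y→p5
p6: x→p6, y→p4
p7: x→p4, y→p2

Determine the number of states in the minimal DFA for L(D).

First remove the unreachable states {p1,p5,p6}; 4 states remain.
Initial partition by acceptance: {p4,p7} | {p2,p3}.
Stable partition: {p4,p7} | {p2,p3} — 2 equivalence classes.

2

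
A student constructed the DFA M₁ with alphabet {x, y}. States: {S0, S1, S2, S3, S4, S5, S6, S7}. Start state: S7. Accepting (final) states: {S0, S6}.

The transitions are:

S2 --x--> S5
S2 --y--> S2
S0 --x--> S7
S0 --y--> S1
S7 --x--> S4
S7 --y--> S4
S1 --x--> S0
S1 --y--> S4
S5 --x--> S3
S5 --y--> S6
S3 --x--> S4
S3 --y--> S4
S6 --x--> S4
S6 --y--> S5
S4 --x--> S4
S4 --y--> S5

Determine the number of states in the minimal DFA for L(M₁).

4

States {S0,S1,S2} cannot be reached from the start state, so discard them.
P0 = {S6} | {S3,S4,S5,S7}.
On input y, block {S3,S4,S5,S7} splits into {S3,S4,S7} and {S5}.
Split {S3,S4,S7} by δ(·,y) → {S3,S7} and {S4}.
The partition is now stable with 4 blocks: {S6} | {S3,S7} | {S5} | {S4}.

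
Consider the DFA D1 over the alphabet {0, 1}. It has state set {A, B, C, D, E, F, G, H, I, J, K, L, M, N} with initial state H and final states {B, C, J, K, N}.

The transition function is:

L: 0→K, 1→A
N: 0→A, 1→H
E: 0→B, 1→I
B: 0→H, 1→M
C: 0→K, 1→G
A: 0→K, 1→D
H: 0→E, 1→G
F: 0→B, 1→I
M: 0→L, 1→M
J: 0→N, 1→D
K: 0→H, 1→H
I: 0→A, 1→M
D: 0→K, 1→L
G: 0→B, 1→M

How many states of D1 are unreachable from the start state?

BFS from H reaches {A, B, D, E, G, H, I, K, L, M}; the 4 state(s) C, F, J, N are never visited.

4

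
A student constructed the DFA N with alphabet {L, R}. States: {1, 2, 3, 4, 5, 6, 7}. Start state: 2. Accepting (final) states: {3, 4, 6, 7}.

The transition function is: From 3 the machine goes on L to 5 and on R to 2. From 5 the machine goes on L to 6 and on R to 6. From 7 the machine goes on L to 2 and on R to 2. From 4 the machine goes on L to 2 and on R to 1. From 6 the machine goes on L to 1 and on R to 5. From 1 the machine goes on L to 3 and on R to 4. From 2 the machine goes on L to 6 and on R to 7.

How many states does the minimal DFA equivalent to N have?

Every state is reachable, so we keep all 7.
P0 = {3,4,6,7} | {1,2,5}.
The partition is now stable with 2 blocks: {3,4,6,7} | {1,2,5}.

2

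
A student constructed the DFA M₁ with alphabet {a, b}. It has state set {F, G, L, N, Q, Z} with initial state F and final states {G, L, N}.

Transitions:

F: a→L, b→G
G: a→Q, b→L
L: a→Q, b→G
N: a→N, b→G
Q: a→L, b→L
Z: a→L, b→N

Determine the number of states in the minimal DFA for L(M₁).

2

States {N,Z} cannot be reached from the start state, so discard them.
P0 = {G,L} | {F,Q}.
No further refinement is possible. Final partition (2 blocks): {G,L} | {F,Q}.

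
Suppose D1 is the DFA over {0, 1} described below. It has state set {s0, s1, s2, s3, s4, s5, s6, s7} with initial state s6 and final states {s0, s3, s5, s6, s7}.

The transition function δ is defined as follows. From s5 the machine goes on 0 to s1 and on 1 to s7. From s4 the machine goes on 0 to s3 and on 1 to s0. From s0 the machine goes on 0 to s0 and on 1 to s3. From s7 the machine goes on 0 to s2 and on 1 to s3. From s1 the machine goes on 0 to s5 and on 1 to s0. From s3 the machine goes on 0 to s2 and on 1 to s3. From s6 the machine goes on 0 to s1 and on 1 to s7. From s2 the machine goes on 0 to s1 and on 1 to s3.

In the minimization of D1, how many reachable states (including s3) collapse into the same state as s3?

First remove the unreachable states {s4}; 7 states remain.
P0 = {s0,s3,s5,s6,s7} | {s1,s2}.
Refine {s0,s3,s5,s6,s7} on symbol 0: members go to different blocks, giving {s3,s5,s6,s7} and {s0}.
Refine {s1,s2} on symbol 0: members go to different blocks, giving {s1} and {s2}.
Refine {s3,s5,s6,s7} on symbol 0: members go to different blocks, giving {s3,s7} and {s5,s6}.
Stable partition: {s3,s7} | {s1} | {s0} | {s2} | {s5,s6} — 5 equivalence classes.
The equivalence class containing s3 is {s3,s7}, of size 2.

2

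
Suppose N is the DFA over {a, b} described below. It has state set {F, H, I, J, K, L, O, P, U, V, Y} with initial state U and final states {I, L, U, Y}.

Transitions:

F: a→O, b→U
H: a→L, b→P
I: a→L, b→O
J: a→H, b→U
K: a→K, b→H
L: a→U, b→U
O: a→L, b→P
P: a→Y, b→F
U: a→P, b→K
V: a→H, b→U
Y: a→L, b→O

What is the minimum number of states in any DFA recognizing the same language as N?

First remove the unreachable states {I,J,V}; 8 states remain.
P0 = {L,U,Y} | {F,H,K,O,P}.
Refine {L,U,Y} on symbol a: members go to different blocks, giving {L,Y} and {U}.
On input a, block {L,Y} splits into {Y} and {L}.
Refine {F,H,K,O,P} on symbol a: members go to different blocks, giving {H,O} and {F,K} and {P}.
Refine {F,K} on symbol a: members go to different blocks, giving {F} and {K}.
No further refinement is possible. Final partition (7 blocks): {Y} | {H,O} | {U} | {L} | {F} | {P} | {K}.

7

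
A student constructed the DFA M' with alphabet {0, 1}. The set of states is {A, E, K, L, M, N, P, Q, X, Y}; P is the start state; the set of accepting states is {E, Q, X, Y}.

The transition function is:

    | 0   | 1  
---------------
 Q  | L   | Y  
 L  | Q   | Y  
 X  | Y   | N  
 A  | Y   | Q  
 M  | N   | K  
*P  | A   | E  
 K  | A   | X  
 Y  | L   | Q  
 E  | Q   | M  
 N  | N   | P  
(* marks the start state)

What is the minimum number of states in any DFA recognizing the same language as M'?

5

Every state is reachable, so we keep all 10.
Start with accepting vs non-accepting: {E,Q,X,Y} | {A,K,L,M,N,P}.
Refine {E,Q,X,Y} on symbol 0: members go to different blocks, giving {E,X} and {Q,Y}.
Split {A,K,L,M,N,P} by δ(·,0) → {K,M,N,P} and {A,L}.
Split {K,M,N,P} by δ(·,0) → {K,P} and {M,N}.
No further refinement is possible. Final partition (5 blocks): {E,X} | {K,P} | {Q,Y} | {A,L} | {M,N}.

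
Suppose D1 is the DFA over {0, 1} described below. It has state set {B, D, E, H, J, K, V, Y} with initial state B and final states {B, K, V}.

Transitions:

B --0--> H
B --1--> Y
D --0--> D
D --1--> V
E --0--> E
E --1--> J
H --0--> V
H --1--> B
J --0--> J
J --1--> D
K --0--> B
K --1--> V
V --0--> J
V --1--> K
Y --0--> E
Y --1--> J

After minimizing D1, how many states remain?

Initial partition by acceptance: {B,K,V} | {D,E,H,J,Y}.
On input 0, block {B,K,V} splits into {B,V} and {K}.
Refine {B,V} on symbol 1: members go to different blocks, giving {B} and {V}.
Refine {D,E,H,J,Y} on symbol 0: members go to different blocks, giving {D,E,J,Y} and {H}.
Split {D,E,J,Y} by δ(·,1) → {E,J,Y} and {D}.
Split {E,J,Y} by δ(·,1) → {E,Y} and {J}.
No further refinement is possible. Final partition (7 blocks): {B} | {E,Y} | {K} | {V} | {H} | {D} | {J}.

7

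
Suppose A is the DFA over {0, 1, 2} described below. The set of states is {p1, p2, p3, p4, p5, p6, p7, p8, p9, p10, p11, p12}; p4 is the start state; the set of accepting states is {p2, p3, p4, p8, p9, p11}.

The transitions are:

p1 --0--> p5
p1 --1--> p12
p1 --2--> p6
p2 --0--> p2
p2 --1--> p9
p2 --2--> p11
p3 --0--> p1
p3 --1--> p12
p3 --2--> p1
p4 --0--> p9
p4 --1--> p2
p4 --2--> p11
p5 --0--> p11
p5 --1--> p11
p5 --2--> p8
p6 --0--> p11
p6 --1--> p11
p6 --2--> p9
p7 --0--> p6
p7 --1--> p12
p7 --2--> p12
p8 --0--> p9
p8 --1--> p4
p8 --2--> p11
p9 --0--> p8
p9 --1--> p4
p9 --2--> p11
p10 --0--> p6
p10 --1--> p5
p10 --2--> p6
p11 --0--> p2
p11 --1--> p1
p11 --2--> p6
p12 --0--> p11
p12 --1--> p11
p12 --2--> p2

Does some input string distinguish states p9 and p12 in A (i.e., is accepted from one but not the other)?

First remove the unreachable states {p3,p7,p10}; 9 states remain.
P0 = {p2,p4,p8,p9,p11} | {p1,p5,p6,p12}.
Split {p2,p4,p8,p9,p11} by δ(·,1) → {p2,p4,p8,p9} and {p11}.
Split {p1,p5,p6,p12} by δ(·,0) → {p5,p6,p12} and {p1}.
The partition is now stable with 4 blocks: {p2,p4,p8,p9} | {p5,p6,p12} | {p11} | {p1}.
p9 and p12 end up in different blocks, so they are distinguishable. For instance, the string 'ε' is accepted from only p9.

Yes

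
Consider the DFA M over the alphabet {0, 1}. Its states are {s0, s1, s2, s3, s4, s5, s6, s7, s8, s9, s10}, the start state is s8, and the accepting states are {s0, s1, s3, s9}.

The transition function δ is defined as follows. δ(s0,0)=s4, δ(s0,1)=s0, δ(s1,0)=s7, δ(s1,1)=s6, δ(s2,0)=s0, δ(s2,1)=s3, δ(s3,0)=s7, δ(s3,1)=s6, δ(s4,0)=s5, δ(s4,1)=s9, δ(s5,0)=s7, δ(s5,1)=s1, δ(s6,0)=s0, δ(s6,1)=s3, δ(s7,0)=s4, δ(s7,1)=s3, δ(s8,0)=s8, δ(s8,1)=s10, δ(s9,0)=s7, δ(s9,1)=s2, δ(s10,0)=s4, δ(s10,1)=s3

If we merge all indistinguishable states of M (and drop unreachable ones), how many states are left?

5

All states are reachable from the start state.
Initial partition by acceptance: {s0,s1,s3,s9} | {s2,s4,s5,s6,s7,s8,s10}.
Refine {s0,s1,s3,s9} on symbol 1: members go to different blocks, giving {s1,s3,s9} and {s0}.
On input 0, block {s2,s4,s5,s6,s7,s8,s10} splits into {s4,s5,s7,s8,s10} and {s2,s6}.
Refine {s4,s5,s7,s8,s10} on symbol 1: members go to different blocks, giving {s4,s5,s7,s10} and {s8}.
The partition is now stable with 5 blocks: {s1,s3,s9} | {s4,s5,s7,s10} | {s0} | {s2,s6} | {s8}.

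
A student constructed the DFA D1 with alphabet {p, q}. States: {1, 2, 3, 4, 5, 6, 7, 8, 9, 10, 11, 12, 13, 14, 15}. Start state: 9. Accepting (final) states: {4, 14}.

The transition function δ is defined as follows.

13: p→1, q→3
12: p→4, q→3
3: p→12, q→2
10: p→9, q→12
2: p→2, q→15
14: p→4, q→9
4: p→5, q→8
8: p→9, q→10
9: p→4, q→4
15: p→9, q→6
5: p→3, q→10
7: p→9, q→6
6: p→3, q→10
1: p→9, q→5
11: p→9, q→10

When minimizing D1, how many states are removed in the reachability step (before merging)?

BFS from 9 reaches {2, 3, 4, 5, 6, 8, 9, 10, 12, 15}; the 5 state(s) 1, 7, 11, 13, 14 are never visited.

5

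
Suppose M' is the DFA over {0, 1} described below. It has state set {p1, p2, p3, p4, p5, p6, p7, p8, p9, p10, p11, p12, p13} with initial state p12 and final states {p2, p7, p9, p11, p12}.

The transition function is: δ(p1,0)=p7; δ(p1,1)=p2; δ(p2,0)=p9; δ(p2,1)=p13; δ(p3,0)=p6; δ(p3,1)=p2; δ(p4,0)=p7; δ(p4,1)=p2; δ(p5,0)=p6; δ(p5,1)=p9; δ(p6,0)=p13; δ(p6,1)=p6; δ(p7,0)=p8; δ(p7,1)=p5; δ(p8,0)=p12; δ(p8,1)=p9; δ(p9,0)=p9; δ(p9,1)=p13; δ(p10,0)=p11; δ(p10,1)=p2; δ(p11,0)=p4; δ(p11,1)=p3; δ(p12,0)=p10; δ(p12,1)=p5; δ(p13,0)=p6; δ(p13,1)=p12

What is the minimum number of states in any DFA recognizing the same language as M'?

6

States {p1} cannot be reached from the start state, so discard them.
P0 = {p2,p7,p9,p11,p12} | {p3,p4,p5,p6,p8,p10,p13}.
Refine {p2,p7,p9,p11,p12} on symbol 0: members go to different blocks, giving {p7,p11,p12} and {p2,p9}.
Refine {p3,p4,p5,p6,p8,p10,p13} on symbol 0: members go to different blocks, giving {p3,p5,p6,p13} and {p4,p8,p10}.
On input 1, block {p3,p5,p6,p13} splits into {p3,p5} and {p6} and {p13}.
Stable partition: {p7,p11,p12} | {p3,p5} | {p2,p9} | {p4,p8,p10} | {p6} | {p13} — 6 equivalence classes.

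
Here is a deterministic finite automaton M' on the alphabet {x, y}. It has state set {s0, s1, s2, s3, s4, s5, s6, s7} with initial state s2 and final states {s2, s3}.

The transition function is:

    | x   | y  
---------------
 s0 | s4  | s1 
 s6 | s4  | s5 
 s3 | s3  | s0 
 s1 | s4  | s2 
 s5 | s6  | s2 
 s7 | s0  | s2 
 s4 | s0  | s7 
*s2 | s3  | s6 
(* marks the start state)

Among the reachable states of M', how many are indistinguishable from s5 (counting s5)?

All states are reachable from the start state.
P0 = {s2,s3} | {s0,s1,s4,s5,s6,s7}.
Refine {s0,s1,s4,s5,s6,s7} on symbol y: members go to different blocks, giving {s0,s4,s6} and {s1,s5,s7}.
The partition is now stable with 3 blocks: {s2,s3} | {s0,s4,s6} | {s1,s5,s7}.
State s5 belongs to the block {s1,s5,s7}, which has 3 states.

3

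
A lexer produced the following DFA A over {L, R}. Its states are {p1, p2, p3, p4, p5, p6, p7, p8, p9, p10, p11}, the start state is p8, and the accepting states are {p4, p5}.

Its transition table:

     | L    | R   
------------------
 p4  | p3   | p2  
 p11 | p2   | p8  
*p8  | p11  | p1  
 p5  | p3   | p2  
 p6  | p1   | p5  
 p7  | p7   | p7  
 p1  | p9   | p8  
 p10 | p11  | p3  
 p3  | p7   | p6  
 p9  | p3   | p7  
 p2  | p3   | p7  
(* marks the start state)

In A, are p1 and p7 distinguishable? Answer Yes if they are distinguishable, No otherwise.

States {p4,p10} cannot be reached from the start state, so discard them.
Initial partition by acceptance: {p5} | {p1,p2,p3,p6,p7,p8,p9,p11}.
On input R, block {p1,p2,p3,p6,p7,p8,p9,p11} splits into {p1,p2,p3,p7,p8,p9,p11} and {p6}.
Refine {p1,p2,p3,p7,p8,p9,p11} on symbol R: members go to different blocks, giving {p1,p2,p7,p8,p9,p11} and {p3}.
On input L, block {p1,p2,p7,p8,p9,p11} splits into {p1,p7,p8,p11} and {p2,p9}.
Split {p1,p7,p8,p11} by δ(·,L) → {p1,p11} and {p7,p8}.
On input L, block {p7,p8} splits into {p7} and {p8}.
No further refinement is possible. Final partition (7 blocks): {p5} | {p1,p11} | {p6} | {p3} | {p2,p9} | {p7} | {p8}.
p1 and p7 end up in different blocks, so they are distinguishable. For instance, the string 'LLRR' is accepted from only p1.

Yes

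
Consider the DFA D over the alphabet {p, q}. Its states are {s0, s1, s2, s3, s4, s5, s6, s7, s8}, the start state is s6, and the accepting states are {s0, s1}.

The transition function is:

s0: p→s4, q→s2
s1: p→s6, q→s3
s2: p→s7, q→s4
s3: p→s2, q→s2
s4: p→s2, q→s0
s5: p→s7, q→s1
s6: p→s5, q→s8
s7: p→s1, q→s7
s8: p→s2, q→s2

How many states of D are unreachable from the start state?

0

Every one of the 9 states is reachable from s6.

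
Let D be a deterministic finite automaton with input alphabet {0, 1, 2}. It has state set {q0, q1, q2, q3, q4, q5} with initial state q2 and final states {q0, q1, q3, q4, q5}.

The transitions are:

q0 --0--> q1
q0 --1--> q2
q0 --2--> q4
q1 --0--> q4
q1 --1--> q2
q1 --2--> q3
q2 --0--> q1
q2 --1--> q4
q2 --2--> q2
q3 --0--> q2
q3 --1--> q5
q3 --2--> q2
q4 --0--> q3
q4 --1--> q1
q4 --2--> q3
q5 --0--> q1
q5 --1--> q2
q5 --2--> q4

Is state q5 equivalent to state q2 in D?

No

States {q0} cannot be reached from the start state, so discard them.
Start with accepting vs non-accepting: {q1,q3,q4,q5} | {q2}.
Split {q1,q3,q4,q5} by δ(·,0) → {q1,q4,q5} and {q3}.
Refine {q1,q4,q5} on symbol 0: members go to different blocks, giving {q1,q5} and {q4}.
Split {q1,q5} by δ(·,0) → {q1} and {q5}.
The partition is now stable with 5 blocks: {q1} | {q2} | {q3} | {q4} | {q5}.
q5 and q2 end up in different blocks, so they are distinguishable. For instance, the string 'ε' is accepted from only q5.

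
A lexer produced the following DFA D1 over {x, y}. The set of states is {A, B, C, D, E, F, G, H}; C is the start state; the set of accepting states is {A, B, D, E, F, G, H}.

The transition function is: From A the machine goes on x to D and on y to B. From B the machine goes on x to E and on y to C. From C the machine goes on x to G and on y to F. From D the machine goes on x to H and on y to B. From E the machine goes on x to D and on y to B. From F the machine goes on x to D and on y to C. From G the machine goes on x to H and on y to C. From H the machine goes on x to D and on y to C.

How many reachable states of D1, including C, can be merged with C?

1

First remove the unreachable states {A}; 7 states remain.
P0 = {B,D,E,F,G,H} | {C}.
Refine {B,D,E,F,G,H} on symbol y: members go to different blocks, giving {B,F,G,H} and {D,E}.
On input x, block {B,F,G,H} splits into {B,F,H} and {G}.
Split {D,E} by δ(·,x) → {D} and {E}.
Refine {B,F,H} on symbol x: members go to different blocks, giving {F,H} and {B}.
The partition is now stable with 6 blocks: {F,H} | {C} | {D} | {G} | {E} | {B}.
The equivalence class containing C is {C}, of size 1.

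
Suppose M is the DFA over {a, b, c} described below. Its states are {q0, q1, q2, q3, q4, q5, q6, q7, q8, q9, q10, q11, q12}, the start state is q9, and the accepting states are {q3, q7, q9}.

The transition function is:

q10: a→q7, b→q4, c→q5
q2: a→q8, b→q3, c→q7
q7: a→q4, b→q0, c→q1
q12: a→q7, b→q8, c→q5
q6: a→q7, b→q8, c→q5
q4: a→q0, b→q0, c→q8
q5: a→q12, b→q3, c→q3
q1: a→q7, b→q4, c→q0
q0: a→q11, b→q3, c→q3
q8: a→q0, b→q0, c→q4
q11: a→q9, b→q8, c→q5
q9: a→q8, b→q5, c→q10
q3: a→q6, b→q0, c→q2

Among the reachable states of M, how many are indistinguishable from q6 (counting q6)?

5

Every state is reachable, so we keep all 13.
Start with accepting vs non-accepting: {q3,q7,q9} | {q0,q1,q2,q4,q5,q6,q8,q10,q11,q12}.
On input a, block {q0,q1,q2,q4,q5,q6,q8,q10,q11,q12} splits into {q0,q2,q4,q5,q8} and {q1,q6,q10,q11,q12}.
Refine {q3,q7,q9} on symbol a: members go to different blocks, giving {q7,q9} and {q3}.
Refine {q0,q2,q4,q5,q8} on symbol a: members go to different blocks, giving {q2,q4,q8} and {q0,q5}.
Split {q2,q4,q8} by δ(·,a) → {q4,q8} and {q2}.
No further refinement is possible. Final partition (6 blocks): {q7,q9} | {q4,q8} | {q1,q6,q10,q11,q12} | {q3} | {q0,q5} | {q2}.
The equivalence class containing q6 is {q1,q6,q10,q11,q12}, of size 5.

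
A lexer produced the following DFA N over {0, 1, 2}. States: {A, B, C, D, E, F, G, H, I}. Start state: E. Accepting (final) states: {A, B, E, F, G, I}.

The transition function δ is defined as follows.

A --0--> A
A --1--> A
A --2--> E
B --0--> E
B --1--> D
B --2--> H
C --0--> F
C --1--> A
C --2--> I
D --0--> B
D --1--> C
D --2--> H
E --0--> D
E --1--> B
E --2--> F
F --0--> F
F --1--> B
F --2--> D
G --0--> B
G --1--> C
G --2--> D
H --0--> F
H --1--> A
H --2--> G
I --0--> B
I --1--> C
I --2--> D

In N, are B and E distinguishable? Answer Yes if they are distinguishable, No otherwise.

Start with accepting vs non-accepting: {A,B,E,F,G,I} | {C,D,H}.
Refine {A,B,E,F,G,I} on symbol 0: members go to different blocks, giving {A,B,F,G,I} and {E}.
On input 0, block {A,B,F,G,I} splits into {A,F,G,I} and {B}.
On input 0, block {A,F,G,I} splits into {A,F} and {G,I}.
Refine {A,F} on symbol 1: members go to different blocks, giving {A} and {F}.
Refine {C,D,H} on symbol 0: members go to different blocks, giving {C,H} and {D}.
No further refinement is possible. Final partition (7 blocks): {A} | {C,H} | {E} | {B} | {G,I} | {F} | {D}.
B and E end up in different blocks, so they are distinguishable. For instance, the string '0' is accepted from only B.

Yes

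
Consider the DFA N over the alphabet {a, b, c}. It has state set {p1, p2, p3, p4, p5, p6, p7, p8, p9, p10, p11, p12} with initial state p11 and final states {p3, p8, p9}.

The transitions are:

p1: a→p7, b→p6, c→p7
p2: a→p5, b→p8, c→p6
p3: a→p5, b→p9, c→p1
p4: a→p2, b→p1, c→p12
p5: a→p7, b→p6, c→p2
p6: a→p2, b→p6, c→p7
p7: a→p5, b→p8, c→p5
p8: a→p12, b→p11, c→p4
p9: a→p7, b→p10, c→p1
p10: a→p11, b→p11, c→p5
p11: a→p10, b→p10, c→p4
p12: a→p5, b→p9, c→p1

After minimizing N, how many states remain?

First remove the unreachable states {p3}; 11 states remain.
P0 = {p8,p9} | {p1,p2,p4,p5,p6,p7,p10,p11,p12}.
On input b, block {p1,p2,p4,p5,p6,p7,p10,p11,p12} splits into {p1,p4,p5,p6,p10,p11} and {p2,p7,p12}.
On input a, block {p1,p4,p5,p6,p10,p11} splits into {p1,p4,p5,p6} and {p10,p11}.
The partition is now stable with 4 blocks: {p8,p9} | {p1,p4,p5,p6} | {p2,p7,p12} | {p10,p11}.

4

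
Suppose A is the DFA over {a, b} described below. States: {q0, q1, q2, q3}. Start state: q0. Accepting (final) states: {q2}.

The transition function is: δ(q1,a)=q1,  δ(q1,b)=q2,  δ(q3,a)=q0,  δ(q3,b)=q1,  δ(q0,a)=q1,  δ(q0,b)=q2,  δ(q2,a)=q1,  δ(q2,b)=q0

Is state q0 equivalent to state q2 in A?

No

First remove the unreachable states {q3}; 3 states remain.
Initial partition by acceptance: {q2} | {q0,q1}.
The partition is now stable with 2 blocks: {q2} | {q0,q1}.
q0 and q2 end up in different blocks, so they are distinguishable. For instance, the string 'ε' is accepted from only q2.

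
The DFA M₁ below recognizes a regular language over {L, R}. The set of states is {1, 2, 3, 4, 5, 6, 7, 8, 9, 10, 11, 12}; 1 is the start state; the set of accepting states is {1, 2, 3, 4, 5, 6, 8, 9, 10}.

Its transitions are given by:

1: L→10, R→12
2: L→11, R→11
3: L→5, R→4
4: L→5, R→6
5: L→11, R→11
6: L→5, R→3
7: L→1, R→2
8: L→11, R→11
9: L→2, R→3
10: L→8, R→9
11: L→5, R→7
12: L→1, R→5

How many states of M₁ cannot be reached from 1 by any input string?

Every one of the 12 states is reachable from 1.

0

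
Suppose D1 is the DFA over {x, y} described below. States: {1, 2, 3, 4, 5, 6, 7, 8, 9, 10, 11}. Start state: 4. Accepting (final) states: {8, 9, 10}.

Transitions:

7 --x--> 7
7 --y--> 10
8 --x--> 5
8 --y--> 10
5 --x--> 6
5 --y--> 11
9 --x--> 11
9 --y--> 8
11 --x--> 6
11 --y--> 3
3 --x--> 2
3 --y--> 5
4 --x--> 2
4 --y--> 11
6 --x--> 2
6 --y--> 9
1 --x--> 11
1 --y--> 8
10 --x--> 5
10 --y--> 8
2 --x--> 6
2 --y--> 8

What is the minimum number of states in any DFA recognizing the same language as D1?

3

Reachable states from the start: {2,3,4,5,6,8,9,10,11}. Unreachable: {1,7} — drop them.
Initial partition by acceptance: {8,9,10} | {2,3,4,5,6,11}.
Split {2,3,4,5,6,11} by δ(·,y) → {3,4,5,11} and {2,6}.
No further refinement is possible. Final partition (3 blocks): {8,9,10} | {3,4,5,11} | {2,6}.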